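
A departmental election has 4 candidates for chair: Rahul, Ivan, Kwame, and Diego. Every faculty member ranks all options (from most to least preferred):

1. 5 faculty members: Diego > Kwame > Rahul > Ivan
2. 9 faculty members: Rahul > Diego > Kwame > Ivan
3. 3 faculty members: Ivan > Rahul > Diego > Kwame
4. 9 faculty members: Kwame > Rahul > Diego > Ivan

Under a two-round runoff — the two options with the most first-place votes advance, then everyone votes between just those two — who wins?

Round 1 first-place votes: Rahul 9, Ivan 3, Kwame 9, Diego 5.
Kwame and Rahul advance.
Runoff: Kwame is preferred to Rahul by 14 voters; Rahul by 12.
Kwame wins the runoff.

Kwame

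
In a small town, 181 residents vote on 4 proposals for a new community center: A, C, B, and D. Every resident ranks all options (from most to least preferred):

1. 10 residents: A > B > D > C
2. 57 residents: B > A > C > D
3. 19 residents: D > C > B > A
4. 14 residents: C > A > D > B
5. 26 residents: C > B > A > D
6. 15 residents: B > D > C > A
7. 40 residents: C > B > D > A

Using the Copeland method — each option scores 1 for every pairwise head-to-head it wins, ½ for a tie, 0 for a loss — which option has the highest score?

C

A: beats D; loses to C and B → score 1.
C: beats A, B, and D → score 3.
B: beats A and D; loses to C → score 2.
D: loses to A, C, and B → score 0.
C has the best pairwise record.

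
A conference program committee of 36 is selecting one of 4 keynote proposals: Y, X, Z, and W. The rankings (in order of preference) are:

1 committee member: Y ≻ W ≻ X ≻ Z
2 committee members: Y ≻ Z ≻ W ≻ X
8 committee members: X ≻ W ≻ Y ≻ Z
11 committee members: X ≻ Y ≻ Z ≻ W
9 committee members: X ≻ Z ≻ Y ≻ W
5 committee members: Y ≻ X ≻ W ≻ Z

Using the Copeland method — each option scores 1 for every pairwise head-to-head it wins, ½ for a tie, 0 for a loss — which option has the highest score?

Y: beats Z and W; loses to X → score 2.
X: beats Y, Z, and W → score 3.
Z: beats W; loses to Y and X → score 1.
W: loses to Y, X, and Z → score 0.
X has the best pairwise record.

X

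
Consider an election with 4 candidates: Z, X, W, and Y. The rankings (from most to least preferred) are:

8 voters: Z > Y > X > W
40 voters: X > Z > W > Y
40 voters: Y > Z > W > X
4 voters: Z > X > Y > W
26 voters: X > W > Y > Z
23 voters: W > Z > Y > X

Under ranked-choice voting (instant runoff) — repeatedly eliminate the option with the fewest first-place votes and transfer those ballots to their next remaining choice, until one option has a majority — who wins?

Round 1: Z 12, X 66, W 23, Y 40. Eliminate Z.
Round 2: X 70, W 23, Y 48. Eliminate W.
Round 3: X 70, Y 71. Y has a majority.

Y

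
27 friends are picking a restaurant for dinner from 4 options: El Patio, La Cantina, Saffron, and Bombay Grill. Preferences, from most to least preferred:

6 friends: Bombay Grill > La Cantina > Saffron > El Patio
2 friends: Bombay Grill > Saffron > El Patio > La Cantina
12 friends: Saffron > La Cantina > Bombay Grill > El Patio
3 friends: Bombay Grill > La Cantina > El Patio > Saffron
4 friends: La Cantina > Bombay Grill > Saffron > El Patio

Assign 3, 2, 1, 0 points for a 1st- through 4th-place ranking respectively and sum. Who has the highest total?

El Patio: 6·0 + 2·1 + 12·0 + 3·1 + 4·0 = 5
La Cantina: 6·2 + 2·0 + 12·2 + 3·2 + 4·3 = 54
Saffron: 6·1 + 2·2 + 12·3 + 3·0 + 4·1 = 50
Bombay Grill: 6·3 + 2·3 + 12·1 + 3·3 + 4·2 = 53
La Cantina has the highest Borda score (54).

La Cantina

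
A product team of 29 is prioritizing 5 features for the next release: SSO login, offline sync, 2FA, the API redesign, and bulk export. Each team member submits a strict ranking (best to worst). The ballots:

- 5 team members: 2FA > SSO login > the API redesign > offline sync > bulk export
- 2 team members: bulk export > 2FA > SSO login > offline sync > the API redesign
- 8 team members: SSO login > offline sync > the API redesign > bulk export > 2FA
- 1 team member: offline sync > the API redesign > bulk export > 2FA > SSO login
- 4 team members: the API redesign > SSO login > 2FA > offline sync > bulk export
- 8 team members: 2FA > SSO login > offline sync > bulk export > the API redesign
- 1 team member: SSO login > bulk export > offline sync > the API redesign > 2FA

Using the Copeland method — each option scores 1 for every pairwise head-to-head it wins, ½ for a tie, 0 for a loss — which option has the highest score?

SSO login: beats offline sync, the API redesign, and bulk export; loses to 2FA → score 3.
offline sync: beats the API redesign and bulk export; loses to SSO login and 2FA → score 2.
2FA: beats SSO login, offline sync, the API redesign, and bulk export → score 4.
the API redesign: beats bulk export; loses to SSO login, offline sync, and 2FA → score 1.
bulk export: loses to SSO login, offline sync, 2FA, and the API redesign → score 0.
2FA has the best pairwise record.

2FA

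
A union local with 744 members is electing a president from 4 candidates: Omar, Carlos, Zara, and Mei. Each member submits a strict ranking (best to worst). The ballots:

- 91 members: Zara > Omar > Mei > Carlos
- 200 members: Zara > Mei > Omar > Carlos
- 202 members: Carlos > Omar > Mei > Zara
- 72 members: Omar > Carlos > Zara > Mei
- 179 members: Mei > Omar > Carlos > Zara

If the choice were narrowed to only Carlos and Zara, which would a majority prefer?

Carlos

Voters preferring Carlos to Zara: 453; preferring Zara to Carlos: 291.
Carlos wins the head-to-head.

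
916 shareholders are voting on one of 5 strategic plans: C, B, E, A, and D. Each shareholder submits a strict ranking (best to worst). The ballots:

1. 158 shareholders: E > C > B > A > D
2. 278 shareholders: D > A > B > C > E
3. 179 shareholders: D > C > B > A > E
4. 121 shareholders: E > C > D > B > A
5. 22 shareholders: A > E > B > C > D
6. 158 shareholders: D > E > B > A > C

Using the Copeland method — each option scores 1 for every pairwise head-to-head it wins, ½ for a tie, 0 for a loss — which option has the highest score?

C: ties B and A; loses to E and D → score 1.
B: beats A; ties C; loses to E and D → score 1.5.
E: beats C and B; loses to A and D → score 2.
A: beats E; ties C; loses to B and D → score 1.5.
D: beats C, B, E, and A → score 4.
D has the best pairwise record.

D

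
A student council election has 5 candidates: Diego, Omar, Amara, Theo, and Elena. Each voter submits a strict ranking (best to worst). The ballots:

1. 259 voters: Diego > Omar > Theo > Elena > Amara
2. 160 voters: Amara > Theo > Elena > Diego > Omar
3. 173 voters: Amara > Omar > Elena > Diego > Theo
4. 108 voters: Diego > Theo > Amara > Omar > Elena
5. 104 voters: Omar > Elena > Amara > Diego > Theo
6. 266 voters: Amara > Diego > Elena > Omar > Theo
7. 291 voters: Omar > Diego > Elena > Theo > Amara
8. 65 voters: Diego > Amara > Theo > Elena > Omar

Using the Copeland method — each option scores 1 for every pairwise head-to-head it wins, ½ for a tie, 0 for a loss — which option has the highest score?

Diego

Diego: beats Omar, Amara, Theo, and Elena → score 4.
Omar: beats Theo and Elena; loses to Diego and Amara → score 2.
Amara: beats Omar, Theo, and Elena; loses to Diego → score 3.
Theo: loses to Diego, Omar, Amara, and Elena → score 0.
Elena: beats Theo; loses to Diego, Omar, and Amara → score 1.
Diego has the best pairwise record.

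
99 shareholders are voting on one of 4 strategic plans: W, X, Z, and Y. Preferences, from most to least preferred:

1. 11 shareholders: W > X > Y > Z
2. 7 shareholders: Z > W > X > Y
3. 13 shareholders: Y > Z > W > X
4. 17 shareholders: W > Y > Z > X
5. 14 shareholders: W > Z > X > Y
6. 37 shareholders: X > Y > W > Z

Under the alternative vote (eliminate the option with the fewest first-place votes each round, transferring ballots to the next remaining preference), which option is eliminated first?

Round 1: W 42, X 37, Z 7, Y 13. Eliminate Z.

Z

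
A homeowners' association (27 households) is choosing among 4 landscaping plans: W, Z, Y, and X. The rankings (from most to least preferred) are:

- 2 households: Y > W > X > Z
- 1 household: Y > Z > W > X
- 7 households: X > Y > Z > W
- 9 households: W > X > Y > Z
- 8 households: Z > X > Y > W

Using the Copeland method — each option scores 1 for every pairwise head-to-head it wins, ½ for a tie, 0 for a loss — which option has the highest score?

W: loses to Z, Y, and X → score 0.
Z: beats W; loses to Y and X → score 1.
Y: beats W and Z; loses to X → score 2.
X: beats W, Z, and Y → score 3.
X has the best pairwise record.

X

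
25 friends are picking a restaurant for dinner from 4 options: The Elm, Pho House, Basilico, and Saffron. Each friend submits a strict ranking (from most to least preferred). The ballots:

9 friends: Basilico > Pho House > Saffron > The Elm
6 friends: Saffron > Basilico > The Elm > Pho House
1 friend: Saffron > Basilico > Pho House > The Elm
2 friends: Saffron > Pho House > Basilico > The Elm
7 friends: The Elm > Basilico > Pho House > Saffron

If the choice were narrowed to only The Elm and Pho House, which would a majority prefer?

The Elm

Voters preferring The Elm to Pho House: 13; preferring Pho House to The Elm: 12.
The Elm wins the head-to-head.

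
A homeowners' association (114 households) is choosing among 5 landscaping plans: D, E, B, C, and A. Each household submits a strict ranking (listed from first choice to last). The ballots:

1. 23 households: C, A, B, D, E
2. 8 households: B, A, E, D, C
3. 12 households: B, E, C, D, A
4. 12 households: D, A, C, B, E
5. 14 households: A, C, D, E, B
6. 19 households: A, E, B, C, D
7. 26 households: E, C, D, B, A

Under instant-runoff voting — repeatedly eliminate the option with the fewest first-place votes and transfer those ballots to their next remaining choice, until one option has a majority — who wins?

A

Round 1: D 12, E 26, B 20, C 23, A 33. Eliminate D.
Round 2: E 26, B 20, C 23, A 45. Eliminate B.
Round 3: E 38, C 23, A 53. Eliminate C.
Round 4: E 38, A 76. A has a majority.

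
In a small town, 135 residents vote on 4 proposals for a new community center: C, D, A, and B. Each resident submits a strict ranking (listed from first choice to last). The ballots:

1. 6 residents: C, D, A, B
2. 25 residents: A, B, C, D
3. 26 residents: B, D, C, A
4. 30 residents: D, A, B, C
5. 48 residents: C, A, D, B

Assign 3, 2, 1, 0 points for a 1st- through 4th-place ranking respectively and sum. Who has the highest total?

A

C: 6·3 + 25·1 + 26·1 + 30·0 + 48·3 = 213
D: 6·2 + 25·0 + 26·2 + 30·3 + 48·1 = 202
A: 6·1 + 25·3 + 26·0 + 30·2 + 48·2 = 237
B: 6·0 + 25·2 + 26·3 + 30·1 + 48·0 = 158
A has the highest Borda score (237).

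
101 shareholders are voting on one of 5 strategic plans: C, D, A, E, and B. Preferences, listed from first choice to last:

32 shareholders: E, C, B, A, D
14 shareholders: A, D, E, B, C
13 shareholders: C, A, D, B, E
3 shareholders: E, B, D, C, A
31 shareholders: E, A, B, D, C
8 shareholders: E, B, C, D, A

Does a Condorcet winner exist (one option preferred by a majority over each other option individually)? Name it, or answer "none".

E

E vs C: 88–13 for E.
E vs D: 74–27 for E.
E vs A: 74–27 for E.
E vs B: 88–13 for E.
E beats every other option head-to-head.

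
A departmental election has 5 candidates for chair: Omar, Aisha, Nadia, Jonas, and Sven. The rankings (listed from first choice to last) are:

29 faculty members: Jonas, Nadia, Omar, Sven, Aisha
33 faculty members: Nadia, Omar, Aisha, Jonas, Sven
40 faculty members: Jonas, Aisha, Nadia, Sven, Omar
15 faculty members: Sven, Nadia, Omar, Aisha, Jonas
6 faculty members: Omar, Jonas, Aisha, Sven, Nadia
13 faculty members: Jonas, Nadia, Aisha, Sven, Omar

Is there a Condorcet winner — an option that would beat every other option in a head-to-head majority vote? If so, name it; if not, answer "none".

Jonas

Jonas vs Omar: 82–54 for Jonas.
Jonas vs Aisha: 88–48 for Jonas.
Jonas vs Nadia: 88–48 for Jonas.
Jonas vs Sven: 121–15 for Jonas.
Jonas beats every other option head-to-head.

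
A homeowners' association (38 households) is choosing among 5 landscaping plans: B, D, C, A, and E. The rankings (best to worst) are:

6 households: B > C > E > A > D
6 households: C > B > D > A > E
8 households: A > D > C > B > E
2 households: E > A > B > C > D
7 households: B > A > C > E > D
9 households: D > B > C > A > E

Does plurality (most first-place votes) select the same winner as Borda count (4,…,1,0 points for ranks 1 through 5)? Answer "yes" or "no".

Plurality — first-place votes: B 13, D 9, C 6, A 8, E 2. Winner: B.
Borda — scores: B 109, D 72, C 92, A 80, E 27. Winner: B.
The two methods agree.

yes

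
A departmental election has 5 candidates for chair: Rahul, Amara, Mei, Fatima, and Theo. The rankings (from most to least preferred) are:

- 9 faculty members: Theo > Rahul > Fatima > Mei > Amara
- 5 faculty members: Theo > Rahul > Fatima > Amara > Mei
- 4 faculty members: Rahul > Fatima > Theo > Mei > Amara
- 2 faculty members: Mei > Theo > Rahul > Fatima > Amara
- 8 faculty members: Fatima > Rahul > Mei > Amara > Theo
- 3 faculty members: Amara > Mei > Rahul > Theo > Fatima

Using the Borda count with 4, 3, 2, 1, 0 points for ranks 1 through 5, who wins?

Rahul: 9·3 + 5·3 + 4·4 + 2·2 + 8·3 + 3·2 = 92
Amara: 9·0 + 5·1 + 4·0 + 2·0 + 8·1 + 3·4 = 25
Mei: 9·1 + 5·0 + 4·1 + 2·4 + 8·2 + 3·3 = 46
Fatima: 9·2 + 5·2 + 4·3 + 2·1 + 8·4 + 3·0 = 74
Theo: 9·4 + 5·4 + 4·2 + 2·3 + 8·0 + 3·1 = 73
Rahul has the highest Borda score (92).

Rahul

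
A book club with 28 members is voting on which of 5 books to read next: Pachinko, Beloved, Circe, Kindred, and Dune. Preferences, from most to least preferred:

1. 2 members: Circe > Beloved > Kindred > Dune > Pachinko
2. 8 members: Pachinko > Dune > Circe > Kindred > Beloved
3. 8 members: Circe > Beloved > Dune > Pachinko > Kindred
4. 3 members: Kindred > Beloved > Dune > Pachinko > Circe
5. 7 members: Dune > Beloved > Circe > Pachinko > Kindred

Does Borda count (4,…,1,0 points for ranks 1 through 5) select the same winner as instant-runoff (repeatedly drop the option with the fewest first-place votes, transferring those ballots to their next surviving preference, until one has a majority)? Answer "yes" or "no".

Borda — scores: Pachinko 50, Beloved 60, Circe 70, Kindred 24, Dune 76. Winner: Dune.
Instant-runoff — R1 Pachinko 8, Beloved 0, Circe 10, Kindred 3, Dune 7 (Beloved out); R2 Pachinko 8, Circe 10, Kindred 3, Dune 7 (Kindred out); R3 Pachinko 8, Circe 10, Dune 10 (Pachinko out); R4 Circe 10, Dune 18 (Dune winner). Winner: Dune.
The two methods agree.

yes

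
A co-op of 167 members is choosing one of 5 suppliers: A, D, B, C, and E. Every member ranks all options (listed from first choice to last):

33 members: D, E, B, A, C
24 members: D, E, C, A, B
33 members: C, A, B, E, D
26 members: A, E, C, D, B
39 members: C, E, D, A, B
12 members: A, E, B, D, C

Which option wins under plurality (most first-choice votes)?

First-place votes: A 38, D 57, B 0, C 72, E 0.
C has the most first-place votes.

C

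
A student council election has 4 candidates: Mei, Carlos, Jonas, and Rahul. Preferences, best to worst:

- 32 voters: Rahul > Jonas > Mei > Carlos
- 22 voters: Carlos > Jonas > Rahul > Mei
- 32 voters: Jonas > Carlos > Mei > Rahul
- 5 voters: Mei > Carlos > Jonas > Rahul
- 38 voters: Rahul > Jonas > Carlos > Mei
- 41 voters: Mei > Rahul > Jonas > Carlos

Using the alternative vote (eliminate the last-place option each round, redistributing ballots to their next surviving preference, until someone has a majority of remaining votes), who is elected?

Rahul

Round 1: Mei 46, Carlos 22, Jonas 32, Rahul 70. Eliminate Carlos.
Round 2: Mei 46, Jonas 54, Rahul 70. Eliminate Mei.
Round 3: Jonas 59, Rahul 111. Rahul has a majority.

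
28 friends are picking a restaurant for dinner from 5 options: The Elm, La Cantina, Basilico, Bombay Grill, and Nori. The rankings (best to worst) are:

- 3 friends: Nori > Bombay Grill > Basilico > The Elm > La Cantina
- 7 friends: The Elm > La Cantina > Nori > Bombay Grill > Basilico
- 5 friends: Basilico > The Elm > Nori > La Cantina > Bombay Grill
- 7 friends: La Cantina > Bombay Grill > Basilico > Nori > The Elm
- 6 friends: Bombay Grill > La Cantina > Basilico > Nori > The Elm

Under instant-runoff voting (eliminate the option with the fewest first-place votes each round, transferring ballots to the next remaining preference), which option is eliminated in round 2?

Basilico

Round 1: The Elm 7, La Cantina 7, Basilico 5, Bombay Grill 6, Nori 3. Eliminate Nori.
Round 2: The Elm 7, La Cantina 7, Basilico 5, Bombay Grill 9. Eliminate Basilico.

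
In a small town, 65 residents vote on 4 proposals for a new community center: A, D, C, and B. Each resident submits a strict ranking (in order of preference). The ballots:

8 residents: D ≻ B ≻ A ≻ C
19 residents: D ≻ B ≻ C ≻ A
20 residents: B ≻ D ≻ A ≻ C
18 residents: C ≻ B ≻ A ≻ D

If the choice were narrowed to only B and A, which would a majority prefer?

Voters preferring B to A: 65; preferring A to B: 0.
B wins the head-to-head.

B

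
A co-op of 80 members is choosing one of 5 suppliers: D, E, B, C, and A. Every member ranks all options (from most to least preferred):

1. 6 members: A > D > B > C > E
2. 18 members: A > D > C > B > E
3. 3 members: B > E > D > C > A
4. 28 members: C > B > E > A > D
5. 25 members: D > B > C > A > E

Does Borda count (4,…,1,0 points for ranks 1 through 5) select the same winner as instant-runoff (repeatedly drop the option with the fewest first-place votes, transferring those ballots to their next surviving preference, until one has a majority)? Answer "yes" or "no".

Borda — scores: D 178, E 65, B 201, C 207, A 149. Winner: C.
Instant-runoff — R1 D 25, E 0, B 3, C 28, A 24 (E out); R2 D 25, B 3, C 28, A 24 (B out); R3 D 28, C 28, A 24 (A out); R4 D 52, C 28 (D winner). Winner: D.
The two methods disagree.

no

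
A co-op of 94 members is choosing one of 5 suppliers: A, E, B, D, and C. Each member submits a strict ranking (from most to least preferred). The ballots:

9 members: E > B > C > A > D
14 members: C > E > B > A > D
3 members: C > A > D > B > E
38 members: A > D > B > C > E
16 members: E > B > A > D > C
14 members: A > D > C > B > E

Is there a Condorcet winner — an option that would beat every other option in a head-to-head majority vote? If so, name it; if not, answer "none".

A

A vs E: 55–39 for A.
A vs B: 55–39 for A.
A vs D: 94–0 for A.
A vs C: 68–26 for A.
A beats every other option head-to-head.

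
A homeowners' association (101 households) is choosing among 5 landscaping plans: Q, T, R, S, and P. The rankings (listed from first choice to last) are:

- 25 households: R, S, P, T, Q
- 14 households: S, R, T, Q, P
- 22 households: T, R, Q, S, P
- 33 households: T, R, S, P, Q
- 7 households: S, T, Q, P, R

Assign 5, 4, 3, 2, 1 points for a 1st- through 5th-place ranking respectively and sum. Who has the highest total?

Q: 25·1 + 14·2 + 22·3 + 33·1 + 7·3 = 173
T: 25·2 + 14·3 + 22·5 + 33·5 + 7·4 = 395
R: 25·5 + 14·4 + 22·4 + 33·4 + 7·1 = 408
S: 25·4 + 14·5 + 22·2 + 33·3 + 7·5 = 348
P: 25·3 + 14·1 + 22·1 + 33·2 + 7·2 = 191
R has the highest Borda score (408).

R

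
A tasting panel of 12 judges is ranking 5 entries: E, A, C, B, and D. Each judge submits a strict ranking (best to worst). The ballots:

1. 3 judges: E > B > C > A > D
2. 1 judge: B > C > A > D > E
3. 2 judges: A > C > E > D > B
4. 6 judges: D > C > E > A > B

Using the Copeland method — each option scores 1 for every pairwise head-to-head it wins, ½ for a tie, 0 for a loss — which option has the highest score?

E: beats A and B; loses to C and D → score 2.
A: beats B; ties D; loses to E and C → score 1.5.
C: beats E, A, and B; ties D → score 3.5.
B: loses to E, A, C, and D → score 0.
D: beats E and B; ties A and C → score 3.
C has the best pairwise record.

C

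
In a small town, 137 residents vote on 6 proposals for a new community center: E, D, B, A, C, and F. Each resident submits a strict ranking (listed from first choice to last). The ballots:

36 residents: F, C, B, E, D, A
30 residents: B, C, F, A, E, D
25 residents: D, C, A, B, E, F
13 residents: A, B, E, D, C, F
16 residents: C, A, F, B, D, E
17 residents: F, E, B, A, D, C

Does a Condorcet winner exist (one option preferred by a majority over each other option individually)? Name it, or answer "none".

C

C vs E: 107–30 for C.
C vs D: 82–55 for C.
C vs B: 77–60 for C.
C vs A: 107–30 for C.
C vs F: 84–53 for C.
C beats every other option head-to-head.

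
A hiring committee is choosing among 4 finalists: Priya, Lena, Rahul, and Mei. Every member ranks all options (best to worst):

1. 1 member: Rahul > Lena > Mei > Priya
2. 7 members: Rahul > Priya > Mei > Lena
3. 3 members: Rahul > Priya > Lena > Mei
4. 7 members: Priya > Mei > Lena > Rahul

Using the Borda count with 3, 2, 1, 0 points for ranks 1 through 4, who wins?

Priya: 1·0 + 7·2 + 3·2 + 7·3 = 41
Lena: 1·2 + 7·0 + 3·1 + 7·1 = 12
Rahul: 1·3 + 7·3 + 3·3 + 7·0 = 33
Mei: 1·1 + 7·1 + 3·0 + 7·2 = 22
Priya has the highest Borda score (41).

Priya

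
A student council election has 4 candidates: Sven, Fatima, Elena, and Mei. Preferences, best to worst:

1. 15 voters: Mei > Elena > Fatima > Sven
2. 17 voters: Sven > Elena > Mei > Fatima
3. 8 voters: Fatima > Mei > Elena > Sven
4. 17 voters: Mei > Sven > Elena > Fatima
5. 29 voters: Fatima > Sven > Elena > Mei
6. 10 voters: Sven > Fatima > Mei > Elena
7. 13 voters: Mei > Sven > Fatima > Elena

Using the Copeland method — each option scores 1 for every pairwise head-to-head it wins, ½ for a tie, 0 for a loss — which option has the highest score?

Sven

Sven: beats Fatima, Elena, and Mei → score 3.
Fatima: beats Elena; loses to Sven and Mei → score 1.
Elena: loses to Sven, Fatima, and Mei → score 0.
Mei: beats Fatima and Elena; loses to Sven → score 2.
Sven has the best pairwise record.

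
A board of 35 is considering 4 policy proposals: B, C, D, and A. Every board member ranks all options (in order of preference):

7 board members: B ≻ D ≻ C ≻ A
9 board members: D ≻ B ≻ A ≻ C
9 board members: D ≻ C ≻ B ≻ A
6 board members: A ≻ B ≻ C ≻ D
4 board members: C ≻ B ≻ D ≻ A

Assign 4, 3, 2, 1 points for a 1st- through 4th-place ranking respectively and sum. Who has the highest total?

D

B: 7·4 + 9·3 + 9·2 + 6·3 + 4·3 = 103
C: 7·2 + 9·1 + 9·3 + 6·2 + 4·4 = 78
D: 7·3 + 9·4 + 9·4 + 6·1 + 4·2 = 107
A: 7·1 + 9·2 + 9·1 + 6·4 + 4·1 = 62
D has the highest Borda score (107).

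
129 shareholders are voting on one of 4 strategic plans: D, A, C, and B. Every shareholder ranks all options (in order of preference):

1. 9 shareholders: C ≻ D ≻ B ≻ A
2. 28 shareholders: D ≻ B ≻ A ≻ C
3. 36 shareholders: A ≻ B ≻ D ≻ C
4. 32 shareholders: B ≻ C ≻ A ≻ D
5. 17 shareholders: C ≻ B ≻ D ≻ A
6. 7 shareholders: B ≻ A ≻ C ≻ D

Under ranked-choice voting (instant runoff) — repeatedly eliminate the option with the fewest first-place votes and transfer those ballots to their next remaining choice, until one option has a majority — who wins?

B

Round 1: D 28, A 36, C 26, B 39. Eliminate C.
Round 2: D 37, A 36, B 56. Eliminate A.
Round 3: D 37, B 92. B has a majority.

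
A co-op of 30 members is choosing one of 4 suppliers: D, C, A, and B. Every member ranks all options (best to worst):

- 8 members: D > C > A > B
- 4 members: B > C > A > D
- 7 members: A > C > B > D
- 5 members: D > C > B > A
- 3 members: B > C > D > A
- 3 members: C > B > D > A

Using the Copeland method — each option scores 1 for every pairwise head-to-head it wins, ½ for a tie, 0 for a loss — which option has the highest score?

C

D: beats A; loses to C and B → score 1.
C: beats D, A, and B → score 3.
A: ties B; loses to D and C → score 0.5.
B: beats D; ties A; loses to C → score 1.5.
C has the best pairwise record.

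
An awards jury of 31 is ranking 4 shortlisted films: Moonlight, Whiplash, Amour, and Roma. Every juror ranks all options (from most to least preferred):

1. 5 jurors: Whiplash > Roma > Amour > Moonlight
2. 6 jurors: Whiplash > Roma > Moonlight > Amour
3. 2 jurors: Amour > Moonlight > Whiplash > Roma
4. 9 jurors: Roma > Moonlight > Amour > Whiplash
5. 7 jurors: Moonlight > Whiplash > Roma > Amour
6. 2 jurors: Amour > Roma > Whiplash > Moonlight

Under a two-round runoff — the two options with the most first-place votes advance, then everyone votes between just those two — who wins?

Round 1 first-place votes: Moonlight 7, Whiplash 11, Amour 4, Roma 9.
Whiplash and Roma advance.
Runoff: Whiplash is preferred to Roma by 20 voters; Roma by 11.
Whiplash wins the runoff.

Whiplash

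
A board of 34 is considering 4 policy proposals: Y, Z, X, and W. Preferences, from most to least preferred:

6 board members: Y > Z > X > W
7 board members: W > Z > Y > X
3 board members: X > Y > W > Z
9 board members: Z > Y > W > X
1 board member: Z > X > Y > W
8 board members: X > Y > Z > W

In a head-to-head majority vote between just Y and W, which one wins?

Voters preferring Y to W: 27; preferring W to Y: 7.
Y wins the head-to-head.

Y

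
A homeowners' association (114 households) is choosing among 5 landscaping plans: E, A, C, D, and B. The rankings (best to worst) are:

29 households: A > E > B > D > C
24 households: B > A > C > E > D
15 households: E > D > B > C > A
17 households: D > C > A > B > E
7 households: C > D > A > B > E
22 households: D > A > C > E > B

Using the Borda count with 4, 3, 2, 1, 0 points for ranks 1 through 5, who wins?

A

E: 29·3 + 24·1 + 15·4 + 17·0 + 7·0 + 22·1 = 193
A: 29·4 + 24·3 + 15·0 + 17·2 + 7·2 + 22·3 = 302
C: 29·0 + 24·2 + 15·1 + 17·3 + 7·4 + 22·2 = 186
D: 29·1 + 24·0 + 15·3 + 17·4 + 7·3 + 22·4 = 251
B: 29·2 + 24·4 + 15·2 + 17·1 + 7·1 + 22·0 = 208
A has the highest Borda score (302).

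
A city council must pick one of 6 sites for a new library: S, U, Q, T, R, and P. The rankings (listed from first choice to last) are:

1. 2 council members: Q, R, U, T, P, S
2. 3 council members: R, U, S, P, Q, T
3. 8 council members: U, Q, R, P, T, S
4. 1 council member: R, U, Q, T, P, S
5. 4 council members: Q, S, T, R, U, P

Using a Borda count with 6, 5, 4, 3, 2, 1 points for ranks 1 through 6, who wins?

S: 2·1 + 3·4 + 8·1 + 1·1 + 4·5 = 43
U: 2·4 + 3·5 + 8·6 + 1·5 + 4·2 = 84
Q: 2·6 + 3·2 + 8·5 + 1·4 + 4·6 = 86
T: 2·3 + 3·1 + 8·2 + 1·3 + 4·4 = 44
R: 2·5 + 3·6 + 8·4 + 1·6 + 4·3 = 78
P: 2·2 + 3·3 + 8·3 + 1·2 + 4·1 = 43
Q has the highest Borda score (86).

Q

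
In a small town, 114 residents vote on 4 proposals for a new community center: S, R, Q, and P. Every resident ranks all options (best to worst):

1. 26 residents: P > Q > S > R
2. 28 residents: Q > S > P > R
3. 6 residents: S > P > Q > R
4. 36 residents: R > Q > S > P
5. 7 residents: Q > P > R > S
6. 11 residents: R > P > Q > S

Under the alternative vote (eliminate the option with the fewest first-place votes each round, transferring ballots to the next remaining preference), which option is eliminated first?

S

Round 1: S 6, R 47, Q 35, P 26. Eliminate S.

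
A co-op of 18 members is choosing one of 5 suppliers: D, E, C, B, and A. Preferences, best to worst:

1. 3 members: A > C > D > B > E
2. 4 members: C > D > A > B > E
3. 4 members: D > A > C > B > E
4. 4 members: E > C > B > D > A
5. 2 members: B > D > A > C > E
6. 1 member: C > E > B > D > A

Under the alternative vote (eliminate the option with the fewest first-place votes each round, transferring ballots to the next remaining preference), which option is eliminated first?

Round 1: D 4, E 4, C 5, B 2, A 3. Eliminate B.

B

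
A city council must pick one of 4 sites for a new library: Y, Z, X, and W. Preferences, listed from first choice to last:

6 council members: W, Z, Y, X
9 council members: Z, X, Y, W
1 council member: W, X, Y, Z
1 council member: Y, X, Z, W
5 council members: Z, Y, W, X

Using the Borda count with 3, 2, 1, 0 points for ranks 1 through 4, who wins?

Z

Y: 6·1 + 9·1 + 1·1 + 1·3 + 5·2 = 29
Z: 6·2 + 9·3 + 1·0 + 1·1 + 5·3 = 55
X: 6·0 + 9·2 + 1·2 + 1·2 + 5·0 = 22
W: 6·3 + 9·0 + 1·3 + 1·0 + 5·1 = 26
Z has the highest Borda score (55).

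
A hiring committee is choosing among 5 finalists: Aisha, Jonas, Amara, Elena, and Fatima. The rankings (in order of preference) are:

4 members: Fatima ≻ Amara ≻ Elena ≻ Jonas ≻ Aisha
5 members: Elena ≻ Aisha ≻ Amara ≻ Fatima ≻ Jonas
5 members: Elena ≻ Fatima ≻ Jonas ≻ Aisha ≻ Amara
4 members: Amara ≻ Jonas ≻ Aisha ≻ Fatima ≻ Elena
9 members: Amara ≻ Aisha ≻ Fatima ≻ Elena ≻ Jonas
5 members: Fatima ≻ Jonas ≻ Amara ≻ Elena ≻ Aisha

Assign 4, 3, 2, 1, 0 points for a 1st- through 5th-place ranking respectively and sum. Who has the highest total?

Amara

Aisha: 4·0 + 5·3 + 5·1 + 4·2 + 9·3 + 5·0 = 55
Jonas: 4·1 + 5·0 + 5·2 + 4·3 + 9·0 + 5·3 = 41
Amara: 4·3 + 5·2 + 5·0 + 4·4 + 9·4 + 5·2 = 84
Elena: 4·2 + 5·4 + 5·4 + 4·0 + 9·1 + 5·1 = 62
Fatima: 4·4 + 5·1 + 5·3 + 4·1 + 9·2 + 5·4 = 78
Amara has the highest Borda score (84).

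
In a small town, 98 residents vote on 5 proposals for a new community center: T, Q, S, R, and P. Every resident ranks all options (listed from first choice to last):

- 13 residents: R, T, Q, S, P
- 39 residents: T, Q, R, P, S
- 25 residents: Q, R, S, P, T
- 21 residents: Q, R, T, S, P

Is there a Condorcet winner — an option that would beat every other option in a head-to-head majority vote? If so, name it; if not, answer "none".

none

Checking pairwise contests:
R beats T 59–39.
T beats Q 52–46.
T beats S 73–25.
Q beats R 85–13.
T beats P 73–25.
Every option loses at least one head-to-head, so there is no Condorcet winner.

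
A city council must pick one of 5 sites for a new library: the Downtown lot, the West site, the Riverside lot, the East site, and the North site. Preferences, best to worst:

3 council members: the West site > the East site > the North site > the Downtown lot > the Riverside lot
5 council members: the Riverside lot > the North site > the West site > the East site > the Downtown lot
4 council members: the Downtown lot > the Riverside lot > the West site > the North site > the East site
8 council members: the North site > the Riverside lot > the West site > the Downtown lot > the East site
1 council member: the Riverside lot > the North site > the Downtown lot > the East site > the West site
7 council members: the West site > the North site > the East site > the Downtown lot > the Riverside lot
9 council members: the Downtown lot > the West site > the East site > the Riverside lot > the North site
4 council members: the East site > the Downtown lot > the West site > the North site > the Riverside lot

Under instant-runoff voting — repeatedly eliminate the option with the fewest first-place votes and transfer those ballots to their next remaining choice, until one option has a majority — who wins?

Round 1: the Downtown lot 13, the West site 10, the Riverside lot 6, the East site 4, the North site 8. Eliminate the East site.
Round 2: the Downtown lot 17, the West site 10, the Riverside lot 6, the North site 8. Eliminate the Riverside lot.
Round 3: the Downtown lot 17, the West site 10, the North site 14. Eliminate the West site.
Round 4: the Downtown lot 17, the North site 24. The North site has a majority.

the North site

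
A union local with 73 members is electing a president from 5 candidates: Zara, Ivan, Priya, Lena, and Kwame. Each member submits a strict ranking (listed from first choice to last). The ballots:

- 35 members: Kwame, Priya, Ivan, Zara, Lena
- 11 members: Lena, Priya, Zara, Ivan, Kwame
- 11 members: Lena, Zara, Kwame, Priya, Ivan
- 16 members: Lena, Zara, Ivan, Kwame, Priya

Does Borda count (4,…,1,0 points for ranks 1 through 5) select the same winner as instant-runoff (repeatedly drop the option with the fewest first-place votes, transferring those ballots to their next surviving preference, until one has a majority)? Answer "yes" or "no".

no

Borda — scores: Zara 138, Ivan 113, Priya 149, Lena 152, Kwame 178. Winner: Kwame.
Instant-runoff — R1 Zara 0, Ivan 0, Priya 0, Lena 38, Kwame 35 (Lena winner). Winner: Lena.
The two methods disagree.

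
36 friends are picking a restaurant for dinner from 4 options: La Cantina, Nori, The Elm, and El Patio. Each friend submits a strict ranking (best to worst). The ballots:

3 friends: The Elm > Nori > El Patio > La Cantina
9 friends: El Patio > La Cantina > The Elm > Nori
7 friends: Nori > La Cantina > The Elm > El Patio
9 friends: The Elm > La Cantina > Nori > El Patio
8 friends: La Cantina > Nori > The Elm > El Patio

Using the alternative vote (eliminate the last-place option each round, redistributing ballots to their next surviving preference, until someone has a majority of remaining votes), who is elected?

Round 1: La Cantina 8, Nori 7, The Elm 12, El Patio 9. Eliminate Nori.
Round 2: La Cantina 15, The Elm 12, El Patio 9. Eliminate El Patio.
Round 3: La Cantina 24, The Elm 12. La Cantina has a majority.

La Cantina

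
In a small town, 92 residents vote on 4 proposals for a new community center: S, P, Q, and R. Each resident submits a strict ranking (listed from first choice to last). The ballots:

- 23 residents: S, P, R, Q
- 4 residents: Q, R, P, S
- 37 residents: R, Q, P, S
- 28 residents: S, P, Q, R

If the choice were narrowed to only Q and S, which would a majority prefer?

S

Voters preferring Q to S: 41; preferring S to Q: 51.
S wins the head-to-head.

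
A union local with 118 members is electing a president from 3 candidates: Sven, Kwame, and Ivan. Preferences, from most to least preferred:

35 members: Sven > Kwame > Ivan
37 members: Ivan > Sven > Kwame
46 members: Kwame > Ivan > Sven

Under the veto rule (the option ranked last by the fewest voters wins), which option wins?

Last-place votes: Sven 46, Kwame 37, Ivan 35.
Ivan is ranked last by the fewest voters, so Ivan wins.

Ivan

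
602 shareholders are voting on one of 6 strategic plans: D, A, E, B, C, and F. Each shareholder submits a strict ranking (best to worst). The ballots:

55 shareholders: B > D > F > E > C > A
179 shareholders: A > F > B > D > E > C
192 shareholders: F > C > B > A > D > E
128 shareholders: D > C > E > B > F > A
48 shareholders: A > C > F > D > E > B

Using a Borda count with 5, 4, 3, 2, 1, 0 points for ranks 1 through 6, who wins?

D: 55·4 + 179·2 + 192·1 + 128·5 + 48·2 = 1506
A: 55·0 + 179·5 + 192·2 + 128·0 + 48·5 = 1519
E: 55·2 + 179·1 + 192·0 + 128·3 + 48·1 = 721
B: 55·5 + 179·3 + 192·3 + 128·2 + 48·0 = 1644
C: 55·1 + 179·0 + 192·4 + 128·4 + 48·4 = 1527
F: 55·3 + 179·4 + 192·5 + 128·1 + 48·3 = 2113
F has the highest Borda score (2113).

F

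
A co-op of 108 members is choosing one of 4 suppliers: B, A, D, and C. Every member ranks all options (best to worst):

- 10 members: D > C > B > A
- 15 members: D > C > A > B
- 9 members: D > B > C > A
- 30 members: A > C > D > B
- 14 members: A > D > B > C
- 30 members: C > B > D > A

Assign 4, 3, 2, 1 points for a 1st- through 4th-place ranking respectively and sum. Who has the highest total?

B: 10·2 + 15·1 + 9·3 + 30·1 + 14·2 + 30·3 = 210
A: 10·1 + 15·2 + 9·1 + 30·4 + 14·4 + 30·1 = 255
D: 10·4 + 15·4 + 9·4 + 30·2 + 14·3 + 30·2 = 298
C: 10·3 + 15·3 + 9·2 + 30·3 + 14·1 + 30·4 = 317
C has the highest Borda score (317).

C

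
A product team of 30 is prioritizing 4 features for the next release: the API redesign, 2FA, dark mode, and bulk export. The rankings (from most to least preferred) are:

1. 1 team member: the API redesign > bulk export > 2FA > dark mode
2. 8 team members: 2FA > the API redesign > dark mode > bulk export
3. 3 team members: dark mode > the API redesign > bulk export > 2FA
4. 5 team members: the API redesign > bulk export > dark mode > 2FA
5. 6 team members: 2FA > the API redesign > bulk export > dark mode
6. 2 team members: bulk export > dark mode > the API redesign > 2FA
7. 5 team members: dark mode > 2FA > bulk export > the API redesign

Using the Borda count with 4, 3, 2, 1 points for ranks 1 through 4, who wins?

the API redesign

the API redesign: 1·4 + 8·3 + 3·3 + 5·4 + 6·3 + 2·2 + 5·1 = 84
2FA: 1·2 + 8·4 + 3·1 + 5·1 + 6·4 + 2·1 + 5·3 = 83
dark mode: 1·1 + 8·2 + 3·4 + 5·2 + 6·1 + 2·3 + 5·4 = 71
bulk export: 1·3 + 8·1 + 3·2 + 5·3 + 6·2 + 2·4 + 5·2 = 62
the API redesign has the highest Borda score (84).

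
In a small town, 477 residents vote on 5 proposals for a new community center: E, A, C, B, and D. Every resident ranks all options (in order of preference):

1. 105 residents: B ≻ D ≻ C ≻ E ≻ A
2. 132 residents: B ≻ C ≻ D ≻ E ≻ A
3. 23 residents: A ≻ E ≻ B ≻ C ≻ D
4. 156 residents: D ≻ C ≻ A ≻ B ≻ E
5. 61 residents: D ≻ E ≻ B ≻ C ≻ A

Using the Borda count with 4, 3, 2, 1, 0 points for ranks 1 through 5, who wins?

E: 105·1 + 132·1 + 23·3 + 156·0 + 61·3 = 489
A: 105·0 + 132·0 + 23·4 + 156·2 + 61·0 = 404
C: 105·2 + 132·3 + 23·1 + 156·3 + 61·1 = 1158
B: 105·4 + 132·4 + 23·2 + 156·1 + 61·2 = 1272
D: 105·3 + 132·2 + 23·0 + 156·4 + 61·4 = 1447
D has the highest Borda score (1447).

D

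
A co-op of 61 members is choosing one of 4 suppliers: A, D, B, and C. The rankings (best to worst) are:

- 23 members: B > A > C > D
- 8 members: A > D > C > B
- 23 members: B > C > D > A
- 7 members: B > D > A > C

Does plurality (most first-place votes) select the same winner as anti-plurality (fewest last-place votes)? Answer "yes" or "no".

no

Plurality — first-place votes: A 8, D 0, B 53, C 0. Winner: B.
Anti-plurality — last-place votes: A 23, D 23, B 8, C 7. Winner: C.
The two methods disagree.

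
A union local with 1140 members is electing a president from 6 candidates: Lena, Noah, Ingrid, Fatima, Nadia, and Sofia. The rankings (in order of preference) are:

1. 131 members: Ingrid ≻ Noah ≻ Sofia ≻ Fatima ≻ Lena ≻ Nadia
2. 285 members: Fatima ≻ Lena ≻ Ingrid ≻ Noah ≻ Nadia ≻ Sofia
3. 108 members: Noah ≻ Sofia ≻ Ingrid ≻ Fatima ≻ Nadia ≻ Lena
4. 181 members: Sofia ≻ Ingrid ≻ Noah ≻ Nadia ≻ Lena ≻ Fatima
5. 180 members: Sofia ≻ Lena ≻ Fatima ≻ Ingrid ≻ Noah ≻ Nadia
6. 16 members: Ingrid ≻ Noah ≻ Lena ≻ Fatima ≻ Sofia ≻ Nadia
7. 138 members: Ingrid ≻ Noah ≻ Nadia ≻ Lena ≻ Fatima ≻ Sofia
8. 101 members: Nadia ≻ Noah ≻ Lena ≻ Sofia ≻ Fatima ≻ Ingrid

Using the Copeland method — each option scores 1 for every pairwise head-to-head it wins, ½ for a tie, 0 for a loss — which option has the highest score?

Lena: beats Fatima and Nadia; loses to Noah, Ingrid, and Sofia → score 2.
Noah: beats Lena, Fatima, Nadia, and Sofia; loses to Ingrid → score 4.
Ingrid: beats Lena, Noah, Fatima, and Nadia; ties Sofia → score 4.5.
Fatima: beats Nadia; loses to Lena, Noah, Ingrid, and Sofia → score 1.
Nadia: loses to Lena, Noah, Ingrid, Fatima, and Sofia → score 0.
Sofia: beats Lena, Fatima, and Nadia; ties Ingrid; loses to Noah → score 3.5.
Ingrid has the best pairwise record.

Ingrid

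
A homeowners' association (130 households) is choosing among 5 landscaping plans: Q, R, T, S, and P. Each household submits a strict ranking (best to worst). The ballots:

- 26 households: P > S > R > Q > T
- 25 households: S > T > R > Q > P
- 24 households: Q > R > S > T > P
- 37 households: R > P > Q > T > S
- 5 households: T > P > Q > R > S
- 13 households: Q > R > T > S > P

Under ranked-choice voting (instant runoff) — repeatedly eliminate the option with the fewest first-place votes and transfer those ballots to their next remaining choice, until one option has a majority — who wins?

R

Round 1: Q 37, R 37, T 5, S 25, P 26. Eliminate T.
Round 2: Q 37, R 37, S 25, P 31. Eliminate S.
Round 3: Q 37, R 62, P 31. Eliminate P.
Round 4: Q 42, R 88. R has a majority.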